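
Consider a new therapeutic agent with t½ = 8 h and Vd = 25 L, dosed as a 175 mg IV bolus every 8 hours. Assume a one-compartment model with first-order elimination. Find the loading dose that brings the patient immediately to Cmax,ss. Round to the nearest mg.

f = (1/2)^(8/8) ≈ 0.500000; accumulation ratio R = 1/(1−f) ≈ 2.00000.
Loading dose to hit Cmax,ss on first dose: D_load = D_maint·R ≈ 175 × 2.00000 ≈ 350.00 mg.

350 mg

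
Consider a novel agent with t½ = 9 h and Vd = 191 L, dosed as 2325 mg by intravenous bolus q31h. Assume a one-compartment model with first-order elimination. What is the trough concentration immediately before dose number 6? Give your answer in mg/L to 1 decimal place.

f = (1/2)^(τ/t½) = (1/2)^(31/9) ≈ 0.0919.
C₀ = D/Vd = 2325/191 ≈ 12.173 mg/L.
Before the 6th dose, 5 doses have been given. Superposition: Cmin = C₀·(f + f² + … + f^5).
≈ 12.173 × (0.0919 + 0.0084 + 0.0008 + 0.0001 + 0.0000) ≈ 12.173 × 0.1012 ≈ 1.232 mg/L.

1.2 mg/L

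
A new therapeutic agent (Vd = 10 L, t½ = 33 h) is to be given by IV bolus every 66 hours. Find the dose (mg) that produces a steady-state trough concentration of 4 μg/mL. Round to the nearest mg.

τ/t½ = 66/33 ≈ 2, so f = (1/2)^(66/33) ≈ 0.250000.
Cmin,ss = (D/Vd)·f/(1−f), so D = Cmin,ss·Vd·(1−f)/f.
D = 4 × 10 × (1−f)/f ≈ 4 × 10 × 3.00000 ≈ 120.00 mg.

120 mg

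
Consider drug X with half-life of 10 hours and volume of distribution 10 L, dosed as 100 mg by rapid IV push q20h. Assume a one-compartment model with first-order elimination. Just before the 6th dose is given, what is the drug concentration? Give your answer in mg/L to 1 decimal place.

f = (1/2)^(τ/t½) = (1/2)^(20/10) ≈ 0.2500.
C₀ = D/Vd = 100/10 ≈ 10.000 mg/L.
Before the 6th dose, 5 doses have been given. Superposition: Cmin = C₀·(f + f² + … + f^5).
≈ 10.000 × (0.2500 + 0.0625 + 0.0156 + 0.0039 + 0.0010) ≈ 10.000 × 0.3330 ≈ 3.330 mg/L.

3.3 mg/L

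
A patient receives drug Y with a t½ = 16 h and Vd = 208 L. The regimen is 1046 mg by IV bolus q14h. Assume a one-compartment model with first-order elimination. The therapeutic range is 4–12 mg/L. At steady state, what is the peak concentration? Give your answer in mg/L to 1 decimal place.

11.1 mg/L

k = ln2/t½ = ln2/16 ≈ 0.043322 h⁻¹; fraction remaining f = e^(−kτ) = e^(−0.043322×14) ≈ 0.5453.
At steady state, accumulation factor R = 1/(1 − e^(−kτ)) ≈ 2.1993.
Each bolus raises the concentration by D/Vd = 1046/208 ≈ 5.029 mg/L.
Steady-state peak Cmax,ss = C₀·R ≈ 5.029 × 2.1993 ≈ 11.060 mg/L.
Peak 11.1 mg/L vs MTC 12 mg/L: below toxic threshold.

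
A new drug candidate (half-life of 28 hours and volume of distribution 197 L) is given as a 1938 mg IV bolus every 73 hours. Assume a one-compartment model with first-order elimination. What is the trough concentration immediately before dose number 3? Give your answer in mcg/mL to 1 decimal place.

f = (1/2)^(τ/t½) = (1/2)^(73/28) ≈ 0.1641.
C₀ = D/Vd = 1938/197 ≈ 9.838 mcg/mL.
Before the 3rd dose, 2 doses have been given. Superposition: Cmin = C₀·(f + f²).
≈ 9.838 × (0.1641 + 0.0269) ≈ 9.838 × 0.1910 ≈ 1.879 mcg/mL.

1.9 mcg/mL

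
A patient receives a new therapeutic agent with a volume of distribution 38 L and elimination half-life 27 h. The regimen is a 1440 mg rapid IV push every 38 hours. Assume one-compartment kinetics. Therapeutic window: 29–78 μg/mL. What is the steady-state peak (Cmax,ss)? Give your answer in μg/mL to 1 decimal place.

60.8 μg/mL

τ/t½ = 38/27 ≈ 1.4074, so fraction remaining f = (1/2)^(38/27) ≈ 0.3770.
At steady state, accumulation factor R = 1/(1 − e^(−kτ)) ≈ 1.6051.
Single-dose peak C₀ = D/Vd = 1440/38 ≈ 37.895 μg/mL.
Cmax,ss = C₀/(1 − f) ≈ 37.895/0.6230 ≈ 60.827 μg/mL.
Peak 60.8 μg/mL vs MTC 78 μg/mL: below toxic threshold.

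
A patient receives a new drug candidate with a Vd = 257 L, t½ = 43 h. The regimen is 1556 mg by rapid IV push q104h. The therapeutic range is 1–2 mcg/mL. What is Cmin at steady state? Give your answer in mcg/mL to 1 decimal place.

1.4 mcg/mL

k = ln2/t½ = ln2/43 ≈ 0.016120 h⁻¹; fraction remaining f = e^(−kτ) = e^(−0.016120×104) ≈ 0.1870.
Single-dose peak C₀ = D/Vd = 1556/257 ≈ 6.054 mcg/mL.
Steady-state trough Cmin,ss = C₀·f/(1−f) ≈ 6.054 × 0.1870/0.8130 ≈ 1.392 mcg/mL.
Trough 1.4 mcg/mL vs MEC 1 mcg/mL: adequate.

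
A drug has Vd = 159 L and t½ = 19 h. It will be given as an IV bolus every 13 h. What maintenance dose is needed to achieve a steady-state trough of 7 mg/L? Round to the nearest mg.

675 mg

τ/t½ = 13/19 ≈ 0.68421, so f = (1/2)^(13/19) ≈ 0.622346.
Cmin,ss = (D/Vd)·f/(1−f), so D = Cmin,ss·Vd·(1−f)/f.
D = 7 × 159 × (1−f)/f ≈ 7 × 159 × 0.60682 ≈ 675.39 mg.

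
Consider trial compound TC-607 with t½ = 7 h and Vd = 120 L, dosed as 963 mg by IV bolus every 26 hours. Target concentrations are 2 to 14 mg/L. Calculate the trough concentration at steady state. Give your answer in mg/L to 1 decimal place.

0.7 mg/L

τ/t½ = 26/7 ≈ 3.7143, so fraction remaining f = (1/2)^(26/7) ≈ 0.0762.
At steady state, accumulation factor R = 1/(1 − e^(−kτ)) ≈ 1.0825.
Single-dose peak C₀ = D/Vd = 963/120 ≈ 8.025 mg/L.
Cmax,ss = C₀/(1 − f) ≈ 8.025/0.9238 ≈ 8.687 mg/L.
Steady-state trough Cmin,ss = Cmax,ss·f ≈ 8.687 × 0.0762 ≈ 0.662 mg/L.
Trough 0.7 mg/L vs MEC 2 mg/L: subtherapeutic.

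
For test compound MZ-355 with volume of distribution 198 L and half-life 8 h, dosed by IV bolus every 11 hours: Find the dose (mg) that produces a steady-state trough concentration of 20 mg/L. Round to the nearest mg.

6311 mg

τ/t½ = 11/8 ≈ 1.375, so f = (1/2)^(11/8) ≈ 0.385553.
Cmin,ss = (D/Vd)·f/(1−f), so D = Cmin,ss·Vd·(1−f)/f.
D = 20 × 198 × (1−f)/f ≈ 20 × 198 × 1.59368 ≈ 6310.97 mg.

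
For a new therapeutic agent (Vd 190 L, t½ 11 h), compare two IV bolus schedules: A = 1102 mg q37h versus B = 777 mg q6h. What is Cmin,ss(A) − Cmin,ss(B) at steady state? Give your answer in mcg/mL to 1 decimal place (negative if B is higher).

-8.3 mcg/mL

Regimen A: f = (1/2)^(37/11) ≈ 0.0972; Cmin,ss = (1102/190)·f/(1−f) ≈ 0.624 mcg/mL.
Regimen B: f = (1/2)^(6/11) ≈ 0.6852; Cmin,ss = (777/190)·f/(1−f) ≈ 8.901 mcg/mL.
Difference ≈ 0.624 − 8.901 ≈ -8.277 mcg/mL.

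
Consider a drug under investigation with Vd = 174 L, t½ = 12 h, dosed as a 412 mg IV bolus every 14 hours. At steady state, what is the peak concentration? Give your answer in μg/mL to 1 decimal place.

4.3 μg/mL

Over one 14-h interval, 14/12 ≈ 1.1667 half-lives elapse, leaving f ≈ 0.4454 of each dose.
Accumulation ratio R = 1/(1 − f) ≈ 1/0.5546 ≈ 1.8031.
Single-dose peak C₀ = D/Vd = 412/174 ≈ 2.368 μg/mL.
Steady-state peak Cmax,ss = C₀·R ≈ 2.368 × 1.8031 ≈ 4.270 μg/mL.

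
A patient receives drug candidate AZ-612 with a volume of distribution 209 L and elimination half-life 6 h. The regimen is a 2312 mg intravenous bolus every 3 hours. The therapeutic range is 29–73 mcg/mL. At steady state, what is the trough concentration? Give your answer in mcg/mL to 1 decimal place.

k = ln2/t½ = ln2/6 ≈ 0.115525 h⁻¹; fraction remaining f = e^(−kτ) = e^(−0.115525×3) ≈ 0.7071.
Each bolus raises the concentration by D/Vd = 2312/209 ≈ 11.062 mcg/mL.
Steady-state trough Cmin,ss = C₀·f/(1−f) ≈ 11.062 × 0.7071/0.2929 ≈ 26.705 mcg/mL.
Trough 26.7 mcg/mL vs MEC 29 mcg/mL: subtherapeutic.

26.7 mcg/mL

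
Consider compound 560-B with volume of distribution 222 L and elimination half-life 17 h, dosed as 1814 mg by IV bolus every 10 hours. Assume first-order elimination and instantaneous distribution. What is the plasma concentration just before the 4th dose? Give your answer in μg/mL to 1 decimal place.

f = (1/2)^(τ/t½) = (1/2)^(10/17) ≈ 0.6652.
C₀ = D/Vd = 1814/222 ≈ 8.171 μg/mL.
Before the 4th dose, 3 doses have been given. Superposition: Cmin = C₀·(f + f² + … + f^3).
≈ 8.171 × (0.6652 + 0.4425 + 0.2943) ≈ 8.171 × 1.4020 ≈ 11.456 μg/mL.

11.5 μg/mL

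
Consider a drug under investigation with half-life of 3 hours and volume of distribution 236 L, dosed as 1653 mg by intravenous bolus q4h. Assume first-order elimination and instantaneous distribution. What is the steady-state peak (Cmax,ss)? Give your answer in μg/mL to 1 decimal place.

11.6 μg/mL

Over one 4-h interval, 4/3 ≈ 1.3333 half-lives elapse, leaving f ≈ 0.3969 of each dose.
At steady state, accumulation factor R = 1/(1 − e^(−kτ)) ≈ 1.6581.
Each bolus raises the concentration by D/Vd = 1653/236 ≈ 7.004 μg/mL.
Steady-state peak Cmax,ss = C₀·R ≈ 7.004 × 1.6581 ≈ 11.613 μg/mL.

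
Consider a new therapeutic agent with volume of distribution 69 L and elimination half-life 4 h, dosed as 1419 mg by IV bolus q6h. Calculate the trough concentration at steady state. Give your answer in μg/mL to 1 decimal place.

k = ln2/t½ = ln2/4 ≈ 0.173287 h⁻¹; fraction remaining f = e^(−kτ) = e^(−0.173287×6) ≈ 0.3536.
At steady state, accumulation factor R = 1/(1 − e^(−kτ)) ≈ 1.5470.
Single-dose peak C₀ = D/Vd = 1419/69 ≈ 20.565 μg/mL.
Steady-state peak Cmax,ss = C₀·R ≈ 20.565 × 1.5470 ≈ 31.814 μg/mL.
One interval later, Cmin,ss = Cmax,ss·e^(−kτ) ≈ 31.814 × 0.3536 ≈ 11.249 μg/mL.

11.2 μg/mL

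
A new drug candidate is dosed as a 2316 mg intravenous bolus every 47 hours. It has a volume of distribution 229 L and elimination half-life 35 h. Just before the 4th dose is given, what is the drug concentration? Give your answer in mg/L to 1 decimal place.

f = (1/2)^(τ/t½) = (1/2)^(47/35) ≈ 0.3942.
C₀ = D/Vd = 2316/229 ≈ 10.114 mg/L.
Before the 4th dose, 3 doses have been given. Superposition: Cmin = C₀·(f + f² + … + f^3).
≈ 10.114 × (0.3942 + 0.1554 + 0.0613) ≈ 10.114 × 0.6109 ≈ 6.179 mg/L.

6.2 mg/L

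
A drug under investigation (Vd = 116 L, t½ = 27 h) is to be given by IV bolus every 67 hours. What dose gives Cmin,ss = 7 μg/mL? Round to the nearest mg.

3723 mg

τ/t½ = 67/27 ≈ 2.4815, so f = (1/2)^(67/27) ≈ 0.179060.
Cmin,ss = (D/Vd)·f/(1−f), so D = Cmin,ss·Vd·(1−f)/f.
D = 7 × 116 × (1−f)/f ≈ 7 × 116 × 4.58472 ≈ 3722.79 mg.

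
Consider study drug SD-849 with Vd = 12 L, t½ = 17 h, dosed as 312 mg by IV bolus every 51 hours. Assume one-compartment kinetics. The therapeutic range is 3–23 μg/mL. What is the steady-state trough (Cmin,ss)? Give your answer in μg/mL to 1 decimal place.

3.7 μg/mL

The dosing interval is 3 half-lives, so f = 2^(−3) = 0.125.
At steady state, R = 1/(1 − 0.125) = 8/7.
Single-dose peak C₀ = D/Vd = 312/12 = 26 μg/mL.
Steady-state peak Cmax,ss = C₀·R = 26 × 8/7 ≈ 29.714 μg/mL.
Steady-state trough Cmin,ss = Cmax,ss·f ≈ 29.714 × 0.125 ≈ 3.714 μg/mL.
Trough 3.7 μg/mL vs MEC 3 μg/mL: adequate.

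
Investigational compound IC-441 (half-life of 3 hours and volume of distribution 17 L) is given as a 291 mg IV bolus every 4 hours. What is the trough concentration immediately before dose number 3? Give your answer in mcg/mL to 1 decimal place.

f = (1/2)^(τ/t½) = (1/2)^(4/3) ≈ 0.3969.
C₀ = D/Vd = 291/17 ≈ 17.118 mcg/mL.
Before the 3rd dose, 2 doses have been given. Superposition: Cmin = C₀·(f + f²).
≈ 17.118 × (0.3969 + 0.1575) ≈ 17.118 × 0.5544 ≈ 9.490 mcg/mL.

9.5 mcg/mL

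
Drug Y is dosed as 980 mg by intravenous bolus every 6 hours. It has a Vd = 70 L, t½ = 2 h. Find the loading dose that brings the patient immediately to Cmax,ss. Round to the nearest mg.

f = (1/2)^(6/2) ≈ 0.125000; accumulation ratio R = 1/(1−f) ≈ 1.14286.
Loading dose to hit Cmax,ss on first dose: D_load = D_maint·R ≈ 980 × 1.14286 ≈ 1120.00 mg.

1120 mg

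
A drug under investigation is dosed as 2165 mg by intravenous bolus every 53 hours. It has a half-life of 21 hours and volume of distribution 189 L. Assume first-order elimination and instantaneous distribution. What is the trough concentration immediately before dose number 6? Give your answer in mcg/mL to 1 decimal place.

2.4 mcg/mL

f = (1/2)^(τ/t½) = (1/2)^(53/21) ≈ 0.1739.
C₀ = D/Vd = 2165/189 ≈ 11.455 mcg/mL.
Before the 6th dose, 5 doses have been given. Superposition: Cmin = C₀·(f + f² + … + f^5).
≈ 11.455 × (0.1739 + 0.0302 + 0.0053 + 0.0009 + 0.0002) ≈ 11.455 × 0.2105 ≈ 2.411 mcg/mL.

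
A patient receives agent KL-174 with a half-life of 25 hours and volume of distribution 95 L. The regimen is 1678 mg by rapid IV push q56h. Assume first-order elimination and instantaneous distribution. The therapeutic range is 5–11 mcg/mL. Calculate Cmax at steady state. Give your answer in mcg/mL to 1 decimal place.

22.4 mcg/mL

k = ln2/t½ = ln2/25 ≈ 0.027726 h⁻¹; fraction remaining f = e^(−kτ) = e^(−0.027726×56) ≈ 0.2117.
At steady state, accumulation factor R = 1/(1 − e^(−kτ)) ≈ 1.2686.
Single-dose peak C₀ = D/Vd = 1678/95 ≈ 17.663 mcg/mL.
Steady-state peak Cmax,ss = C₀·R ≈ 17.663 × 1.2686 ≈ 22.407 mcg/mL.
Peak 22.4 mcg/mL vs MTC 11 mcg/mL: exceeds toxic threshold.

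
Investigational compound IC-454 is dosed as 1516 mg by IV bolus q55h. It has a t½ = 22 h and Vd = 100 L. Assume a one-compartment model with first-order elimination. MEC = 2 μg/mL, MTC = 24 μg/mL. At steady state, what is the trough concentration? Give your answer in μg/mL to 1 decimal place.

k = ln2/t½ = ln2/22 ≈ 0.031507 h⁻¹; fraction remaining f = e^(−kτ) = e^(−0.031507×55) ≈ 0.1768.
At steady state, accumulation factor R = 1/(1 − e^(−kτ)) ≈ 1.2148.
Single-dose peak C₀ = D/Vd = 1516/100 ≈ 15.160 μg/mL.
Steady-state peak Cmax,ss = C₀·R ≈ 15.160 × 1.2148 ≈ 18.416 μg/mL.
Steady-state trough Cmin,ss = Cmax,ss·f ≈ 18.416 × 0.1768 ≈ 3.256 μg/mL.
Trough 3.3 μg/mL vs MEC 2 μg/mL: adequate.

3.3 μg/mL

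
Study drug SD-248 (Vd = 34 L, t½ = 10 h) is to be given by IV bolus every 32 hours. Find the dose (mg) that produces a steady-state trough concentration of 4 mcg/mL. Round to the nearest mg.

τ/t½ = 32/10 ≈ 3.2, so f = (1/2)^(32/10) ≈ 0.108819.
Cmin,ss = (D/Vd)·f/(1−f), so D = Cmin,ss·Vd·(1−f)/f.
D = 4 × 34 × (1−f)/f ≈ 4 × 34 × 8.18957 ≈ 1113.78 mg.

1114 mg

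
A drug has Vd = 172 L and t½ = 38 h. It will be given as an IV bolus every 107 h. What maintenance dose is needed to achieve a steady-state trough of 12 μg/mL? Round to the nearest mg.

τ/t½ = 107/38 ≈ 2.8158, so f = (1/2)^(107/38) ≈ 0.142024.
Cmin,ss = (D/Vd)·f/(1−f), so D = Cmin,ss·Vd·(1−f)/f.
D = 12 × 172 × (1−f)/f ≈ 12 × 172 × 6.04106 ≈ 12468.75 mg.

12469 mg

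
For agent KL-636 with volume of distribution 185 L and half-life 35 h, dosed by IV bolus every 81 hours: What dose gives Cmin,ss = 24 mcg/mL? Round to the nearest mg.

τ/t½ = 81/35 ≈ 2.3143, so f = (1/2)^(81/35) ≈ 0.201062.
Cmin,ss = (D/Vd)·f/(1−f), so D = Cmin,ss·Vd·(1−f)/f.
D = 24 × 185 × (1−f)/f ≈ 24 × 185 × 3.97359 ≈ 17642.74 mg.

17643 mg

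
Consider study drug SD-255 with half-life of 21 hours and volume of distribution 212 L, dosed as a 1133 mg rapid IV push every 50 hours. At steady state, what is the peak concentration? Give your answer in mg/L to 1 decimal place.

k = ln2/t½ = ln2/21 ≈ 0.033007 h⁻¹; fraction remaining f = e^(−kτ) = e^(−0.033007×50) ≈ 0.1920.
Accumulation ratio R = 1/(1 − f) ≈ 1/0.8080 ≈ 1.2376.
Each bolus raises the concentration by D/Vd = 1133/212 ≈ 5.344 mg/L.
Cmax,ss = C₀/(1 − f) ≈ 5.344/0.8080 ≈ 6.614 mg/L.

6.6 mg/L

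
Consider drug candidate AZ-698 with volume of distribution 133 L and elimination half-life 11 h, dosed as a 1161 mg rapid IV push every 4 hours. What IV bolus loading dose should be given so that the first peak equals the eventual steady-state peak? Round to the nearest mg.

f = (1/2)^(4/11) ≈ 0.777203; accumulation ratio R = 1/(1−f) ≈ 4.48839.
Loading dose to hit Cmax,ss on first dose: D_load = D_maint·R ≈ 1161 × 4.48839 ≈ 5211.02 mg.

5211 mg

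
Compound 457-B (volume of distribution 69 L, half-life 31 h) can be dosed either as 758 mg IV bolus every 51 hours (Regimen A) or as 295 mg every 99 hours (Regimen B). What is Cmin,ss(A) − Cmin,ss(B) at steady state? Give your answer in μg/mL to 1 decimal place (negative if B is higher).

4.6 μg/mL

Regimen A: f = (1/2)^(51/31) ≈ 0.3197; Cmin,ss = (758/69)·f/(1−f) ≈ 5.163 μg/mL.
Regimen B: f = (1/2)^(99/31) ≈ 0.1093; Cmin,ss = (295/69)·f/(1−f) ≈ 0.525 μg/mL.
Difference ≈ 5.163 − 0.525 ≈ 4.638 μg/mL.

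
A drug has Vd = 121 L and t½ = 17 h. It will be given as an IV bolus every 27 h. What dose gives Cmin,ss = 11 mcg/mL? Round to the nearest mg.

2671 mg

τ/t½ = 27/17 ≈ 1.5882, so f = (1/2)^(27/17) ≈ 0.332578.
Cmin,ss = (D/Vd)·f/(1−f), so D = Cmin,ss·Vd·(1−f)/f.
D = 11 × 121 × (1−f)/f ≈ 11 × 121 × 2.00681 ≈ 2671.06 mg.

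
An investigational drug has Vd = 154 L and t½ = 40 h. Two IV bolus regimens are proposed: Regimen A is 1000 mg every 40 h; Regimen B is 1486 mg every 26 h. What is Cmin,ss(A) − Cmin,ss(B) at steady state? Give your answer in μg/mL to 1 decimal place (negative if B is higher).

-10.5 μg/mL

Regimen A: f = (1/2)^(40/40) ≈ 0.5000; Cmin,ss = (1000/154)·f/(1−f) ≈ 6.494 μg/mL.
Regimen B: f = (1/2)^(26/40) ≈ 0.6373; Cmin,ss = (1486/154)·f/(1−f) ≈ 16.955 μg/mL.
Difference ≈ 6.494 − 16.955 ≈ -10.461 μg/mL.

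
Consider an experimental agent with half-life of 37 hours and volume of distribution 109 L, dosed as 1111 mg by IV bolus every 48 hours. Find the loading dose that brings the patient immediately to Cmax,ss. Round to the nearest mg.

f = (1/2)^(48/37) ≈ 0.406888; accumulation ratio R = 1/(1−f) ≈ 1.68602.
Loading dose to hit Cmax,ss on first dose: D_load = D_maint·R ≈ 1111 × 1.68602 ≈ 1873.17 mg.

1873 mg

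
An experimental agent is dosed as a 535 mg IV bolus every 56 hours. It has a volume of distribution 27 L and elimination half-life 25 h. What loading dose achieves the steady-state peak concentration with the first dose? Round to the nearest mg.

f = (1/2)^(56/25) ≈ 0.211686; accumulation ratio R = 1/(1−f) ≈ 1.26853.
Loading dose to hit Cmax,ss on first dose: D_load = D_maint·R ≈ 535 × 1.26853 ≈ 678.66 mg.

679 mg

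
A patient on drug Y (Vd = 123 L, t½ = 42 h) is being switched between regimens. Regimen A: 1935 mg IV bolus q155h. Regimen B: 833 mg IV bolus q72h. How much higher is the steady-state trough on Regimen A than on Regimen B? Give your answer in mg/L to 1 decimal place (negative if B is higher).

-1.6 mg/L

Regimen A: f = (1/2)^(155/42) ≈ 0.0775; Cmin,ss = (1935/123)·f/(1−f) ≈ 1.322 mg/L.
Regimen B: f = (1/2)^(72/42) ≈ 0.3048; Cmin,ss = (833/123)·f/(1−f) ≈ 2.969 mg/L.
Difference ≈ 1.322 − 2.969 ≈ -1.647 mg/L.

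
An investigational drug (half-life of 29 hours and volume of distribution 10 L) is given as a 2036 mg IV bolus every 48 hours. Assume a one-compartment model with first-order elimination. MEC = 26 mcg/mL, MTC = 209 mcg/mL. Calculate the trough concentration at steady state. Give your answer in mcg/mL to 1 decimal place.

k = ln2/t½ = ln2/29 ≈ 0.023902 h⁻¹; fraction remaining f = e^(−kτ) = e^(−0.023902×48) ≈ 0.3175.
Single-dose peak C₀ = D/Vd = 2036/10 ≈ 203.600 mcg/mL.
Steady-state trough Cmin,ss = C₀·f/(1−f) ≈ 203.600 × 0.3175/0.6825 ≈ 94.715 mcg/mL.
Trough 94.7 mcg/mL vs MEC 26 mcg/mL: adequate.

94.7 mcg/mL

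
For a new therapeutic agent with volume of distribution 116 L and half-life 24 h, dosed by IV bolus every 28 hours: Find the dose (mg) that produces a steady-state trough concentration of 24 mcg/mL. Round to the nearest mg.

3466 mg

τ/t½ = 28/24 ≈ 1.1667, so f = (1/2)^(28/24) ≈ 0.445449.
Cmin,ss = (D/Vd)·f/(1−f), so D = Cmin,ss·Vd·(1−f)/f.
D = 24 × 116 × (1−f)/f ≈ 24 × 116 × 1.24493 ≈ 3465.89 mg.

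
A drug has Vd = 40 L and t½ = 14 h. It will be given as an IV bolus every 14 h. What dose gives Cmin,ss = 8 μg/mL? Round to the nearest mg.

320 mg

τ/t½ = 14/14 ≈ 1, so f = (1/2)^(14/14) ≈ 0.500000.
Cmin,ss = (D/Vd)·f/(1−f), so D = Cmin,ss·Vd·(1−f)/f.
D = 8 × 40 × (1−f)/f ≈ 8 × 40 × 1.00000 ≈ 320.00 mg.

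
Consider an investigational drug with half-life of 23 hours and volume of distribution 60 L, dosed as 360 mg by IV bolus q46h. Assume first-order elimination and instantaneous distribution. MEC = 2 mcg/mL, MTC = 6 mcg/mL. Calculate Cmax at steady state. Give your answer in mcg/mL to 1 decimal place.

τ = 46 h = 2 half-lives, so f = (1/2)^2 = 0.25.
At steady state, R = 1/(1 − 0.25) = 4/3.
Single-dose peak C₀ = D/Vd = 360/60 = 6 mcg/mL.
Steady-state peak Cmax,ss = C₀·R = 6 × 4/3 ≈ 8.000 mcg/mL.
Peak 8.0 mcg/mL vs MTC 6 mcg/mL: exceeds toxic threshold.

8.0 mcg/mL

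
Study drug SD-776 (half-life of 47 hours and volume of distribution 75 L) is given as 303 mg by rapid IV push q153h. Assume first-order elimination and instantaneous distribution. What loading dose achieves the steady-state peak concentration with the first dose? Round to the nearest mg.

338 mg

f = (1/2)^(153/47) ≈ 0.104725; accumulation ratio R = 1/(1−f) ≈ 1.11698.
Loading dose to hit Cmax,ss on first dose: D_load = D_maint·R ≈ 303 × 1.11698 ≈ 338.44 mg.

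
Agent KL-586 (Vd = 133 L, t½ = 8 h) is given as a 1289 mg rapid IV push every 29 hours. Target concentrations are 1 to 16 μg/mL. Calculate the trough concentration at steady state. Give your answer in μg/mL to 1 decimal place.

Over one 29-h interval, 29/8 ≈ 3.625 half-lives elapse, leaving f ≈ 0.0811 of each dose.
At steady state, accumulation factor R = 1/(1 − e^(−kτ)) ≈ 1.0883.
Single-dose peak C₀ = D/Vd = 1289/133 ≈ 9.692 μg/mL.
Steady-state peak Cmax,ss = C₀·R ≈ 9.692 × 1.0883 ≈ 10.548 μg/mL.
One interval later, Cmin,ss = Cmax,ss·e^(−kτ) ≈ 10.548 × 0.0811 ≈ 0.855 μg/mL.
Trough 0.9 μg/mL vs MEC 1 μg/mL: subtherapeutic.

0.9 μg/mL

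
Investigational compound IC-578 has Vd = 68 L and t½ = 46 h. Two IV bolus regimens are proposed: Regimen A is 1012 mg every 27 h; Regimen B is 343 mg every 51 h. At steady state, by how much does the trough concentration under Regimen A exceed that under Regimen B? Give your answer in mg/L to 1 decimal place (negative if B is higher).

25.3 mg/L

Regimen A: f = (1/2)^(27/46) ≈ 0.6657; Cmin,ss = (1012/68)·f/(1−f) ≈ 29.636 mg/L.
Regimen B: f = (1/2)^(51/46) ≈ 0.4637; Cmin,ss = (343/68)·f/(1−f) ≈ 4.361 mg/L.
Difference ≈ 29.636 − 4.361 ≈ 25.275 mg/L.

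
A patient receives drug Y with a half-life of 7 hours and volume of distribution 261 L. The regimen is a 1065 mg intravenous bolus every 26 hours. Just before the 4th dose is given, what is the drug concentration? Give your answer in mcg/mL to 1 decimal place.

f = (1/2)^(τ/t½) = (1/2)^(26/7) ≈ 0.0762.
C₀ = D/Vd = 1065/261 ≈ 4.080 mcg/mL.
Before the 4th dose, 3 doses have been given. Superposition: Cmin = C₀·(f + f² + … + f^3).
≈ 4.080 × (0.0762 + 0.0058 + 0.0004) ≈ 4.080 × 0.0824 ≈ 0.336 mcg/mL.

0.3 mcg/mL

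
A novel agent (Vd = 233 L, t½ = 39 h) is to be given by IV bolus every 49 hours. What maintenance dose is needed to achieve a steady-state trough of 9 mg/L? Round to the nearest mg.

τ/t½ = 49/39 ≈ 1.2564, so f = (1/2)^(49/39) ≈ 0.418584.
Cmin,ss = (D/Vd)·f/(1−f), so D = Cmin,ss·Vd·(1−f)/f.
D = 9 × 233 × (1−f)/f ≈ 9 × 233 × 1.38901 ≈ 2912.75 mg.

2913 mg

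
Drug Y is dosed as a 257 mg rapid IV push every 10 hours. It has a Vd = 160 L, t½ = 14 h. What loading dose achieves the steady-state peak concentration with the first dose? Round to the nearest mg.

658 mg

f = (1/2)^(10/14) ≈ 0.609507; accumulation ratio R = 1/(1−f) ≈ 2.56087.
Loading dose to hit Cmax,ss on first dose: D_load = D_maint·R ≈ 257 × 2.56087 ≈ 658.14 mg.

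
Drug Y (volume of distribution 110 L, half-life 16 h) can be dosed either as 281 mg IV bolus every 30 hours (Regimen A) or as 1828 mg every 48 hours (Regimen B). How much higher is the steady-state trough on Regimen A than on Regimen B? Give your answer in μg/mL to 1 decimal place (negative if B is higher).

-1.4 μg/mL

Regimen A: f = (1/2)^(30/16) ≈ 0.2726; Cmin,ss = (281/110)·f/(1−f) ≈ 0.957 μg/mL.
Regimen B: f = (1/2)^(48/16) ≈ 0.1250; Cmin,ss = (1828/110)·f/(1−f) ≈ 2.374 μg/mL.
Difference ≈ 0.957 − 2.374 ≈ -1.417 μg/mL.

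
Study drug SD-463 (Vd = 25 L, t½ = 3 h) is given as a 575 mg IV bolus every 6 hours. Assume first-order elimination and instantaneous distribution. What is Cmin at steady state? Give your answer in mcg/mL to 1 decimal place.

τ = 6 h = 2 half-lives, so f = (1/2)^2 = 0.25.
Accumulation ratio R = 1/(1 − f) = 1/0.75 = 4/3.
Single-dose peak C₀ = D/Vd = 575/25 = 23 mcg/mL.
Steady-state peak Cmax,ss = C₀·R = 23 × 4/3 ≈ 30.667 mcg/mL.
Steady-state trough Cmin,ss = Cmax,ss·f ≈ 30.667 × 0.25 ≈ 7.667 mcg/mL.

7.7 mcg/mL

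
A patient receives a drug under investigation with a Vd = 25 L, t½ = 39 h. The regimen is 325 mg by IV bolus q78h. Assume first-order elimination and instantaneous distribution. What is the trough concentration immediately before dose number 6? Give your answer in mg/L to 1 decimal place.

f = (1/2)^(τ/t½) = (1/2)^(78/39) ≈ 0.2500.
C₀ = D/Vd = 325/25 ≈ 13.000 mg/L.
Before the 6th dose, 5 doses have been given. Superposition: Cmin = C₀·(f + f² + … + f^5).
≈ 13.000 × (0.2500 + 0.0625 + 0.0156 + 0.0039 + 0.0010) ≈ 13.000 × 0.3330 ≈ 4.329 mg/L.

4.3 mg/L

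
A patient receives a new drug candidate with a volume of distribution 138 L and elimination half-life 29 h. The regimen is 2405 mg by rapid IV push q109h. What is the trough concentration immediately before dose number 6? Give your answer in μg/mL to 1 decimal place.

f = (1/2)^(τ/t½) = (1/2)^(109/29) ≈ 0.0739.
C₀ = D/Vd = 2405/138 ≈ 17.428 μg/mL.
Before the 6th dose, 5 doses have been given. Superposition: Cmin = C₀·(f + f² + … + f^5).
≈ 17.428 × (0.0739 + 0.0055 + 0.0004 + 0.0000 + 0.0000) ≈ 17.428 × 0.0798 ≈ 1.391 μg/mL.

1.4 μg/mL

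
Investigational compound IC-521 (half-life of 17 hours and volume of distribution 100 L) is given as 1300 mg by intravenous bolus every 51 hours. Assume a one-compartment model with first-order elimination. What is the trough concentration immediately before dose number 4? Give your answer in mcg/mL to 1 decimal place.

1.9 mcg/mL

f = (1/2)^(τ/t½) = (1/2)^(51/17) ≈ 0.1250.
C₀ = D/Vd = 1300/100 ≈ 13.000 mcg/mL.
Before the 4th dose, 3 doses have been given. Superposition: Cmin = C₀·(f + f² + … + f^3).
≈ 13.000 × (0.1250 + 0.0156 + 0.0020) ≈ 13.000 × 0.1426 ≈ 1.854 mcg/mL.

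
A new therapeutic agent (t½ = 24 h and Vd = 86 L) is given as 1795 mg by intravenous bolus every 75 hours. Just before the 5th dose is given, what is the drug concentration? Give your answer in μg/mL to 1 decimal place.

f = (1/2)^(τ/t½) = (1/2)^(75/24) ≈ 0.1146.
C₀ = D/Vd = 1795/86 ≈ 20.872 μg/mL.
Before the 5th dose, 4 doses have been given. Superposition: Cmin = C₀·(f + f² + … + f^4).
≈ 20.872 × (0.1146 + 0.0131 + 0.0015 + 0.0002) ≈ 20.872 × 0.1294 ≈ 2.701 μg/mL.

2.7 μg/mL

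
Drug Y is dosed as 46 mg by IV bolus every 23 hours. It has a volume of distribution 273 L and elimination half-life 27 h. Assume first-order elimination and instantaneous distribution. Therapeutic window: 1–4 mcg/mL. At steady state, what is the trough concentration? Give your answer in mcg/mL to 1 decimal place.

Over one 23-h interval, 23/27 ≈ 0.85185 half-lives elapse, leaving f ≈ 0.5541 of each dose.
Accumulation ratio R = 1/(1 − f) ≈ 1/0.4459 ≈ 2.2427.
Each bolus raises the concentration by D/Vd = 46/273 ≈ 0.168 mcg/mL.
Cmax,ss = C₀/(1 − f) ≈ 0.168/0.4459 ≈ 0.377 mcg/mL.
One interval later, Cmin,ss = Cmax,ss·e^(−kτ) ≈ 0.377 × 0.5541 ≈ 0.209 mcg/mL.
Trough 0.2 mcg/mL vs MEC 1 mcg/mL: subtherapeutic.

0.2 mcg/mL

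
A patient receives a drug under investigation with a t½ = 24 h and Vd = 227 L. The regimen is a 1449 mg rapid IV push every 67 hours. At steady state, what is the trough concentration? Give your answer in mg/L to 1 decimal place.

1.1 mg/L

k = ln2/t½ = ln2/24 ≈ 0.028881 h⁻¹; fraction remaining f = e^(−kτ) = e^(−0.028881×67) ≈ 0.1444.
Single-dose peak C₀ = D/Vd = 1449/227 ≈ 6.383 mg/L.
Steady-state trough Cmin,ss = C₀·f/(1−f) ≈ 6.383 × 0.1444/0.8556 ≈ 1.077 mg/L.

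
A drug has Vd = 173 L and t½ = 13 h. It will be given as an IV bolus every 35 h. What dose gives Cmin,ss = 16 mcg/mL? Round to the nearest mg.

τ/t½ = 35/13 ≈ 2.6923, so f = (1/2)^(35/13) ≈ 0.154716.
Cmin,ss = (D/Vd)·f/(1−f), so D = Cmin,ss·Vd·(1−f)/f.
D = 16 × 173 × (1−f)/f ≈ 16 × 173 × 5.46346 ≈ 15122.86 mg.

15123 mg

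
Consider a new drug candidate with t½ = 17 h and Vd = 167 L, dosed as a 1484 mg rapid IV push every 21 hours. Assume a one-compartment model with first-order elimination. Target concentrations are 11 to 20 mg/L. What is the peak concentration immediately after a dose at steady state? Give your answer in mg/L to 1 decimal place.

15.4 mg/L

Over one 21-h interval, 21/17 ≈ 1.2353 half-lives elapse, leaving f ≈ 0.4248 of each dose.
At steady state, accumulation factor R = 1/(1 − e^(−kτ)) ≈ 1.7385.
Each bolus raises the concentration by D/Vd = 1484/167 ≈ 8.886 mg/L.
Steady-state peak Cmax,ss = C₀·R ≈ 8.886 × 1.7385 ≈ 15.448 mg/L.
Peak 15.4 mg/L vs MTC 20 mg/L: below toxic threshold.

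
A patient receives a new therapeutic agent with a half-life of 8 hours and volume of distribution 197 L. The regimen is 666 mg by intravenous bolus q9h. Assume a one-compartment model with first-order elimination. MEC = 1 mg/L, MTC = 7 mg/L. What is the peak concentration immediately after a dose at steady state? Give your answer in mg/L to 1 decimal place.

6.2 mg/L

τ/t½ = 9/8 ≈ 1.125, so fraction remaining f = (1/2)^(9/8) ≈ 0.4585.
Accumulation ratio R = 1/(1 − f) ≈ 1/0.5415 ≈ 1.8467.
Each bolus raises the concentration by D/Vd = 666/197 ≈ 3.381 mg/L.
Steady-state peak Cmax,ss = C₀·R ≈ 3.381 × 1.8467 ≈ 6.244 mg/L.
Peak 6.2 mg/L vs MTC 7 mg/L: below toxic threshold.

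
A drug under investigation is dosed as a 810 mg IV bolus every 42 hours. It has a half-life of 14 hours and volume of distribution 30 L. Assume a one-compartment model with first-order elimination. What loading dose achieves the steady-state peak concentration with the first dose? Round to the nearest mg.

f = (1/2)^(42/14) ≈ 0.125000; accumulation ratio R = 1/(1−f) ≈ 1.14286.
Loading dose to hit Cmax,ss on first dose: D_load = D_maint·R ≈ 810 × 1.14286 ≈ 925.72 mg.

926 mg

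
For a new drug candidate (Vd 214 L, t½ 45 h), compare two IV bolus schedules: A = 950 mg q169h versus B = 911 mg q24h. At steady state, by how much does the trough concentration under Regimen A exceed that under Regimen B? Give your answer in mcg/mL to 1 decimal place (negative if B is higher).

-9.2 mcg/mL

Regimen A: f = (1/2)^(169/45) ≈ 0.0740; Cmin,ss = (950/214)·f/(1−f) ≈ 0.355 mcg/mL.
Regimen B: f = (1/2)^(24/45) ≈ 0.6910; Cmin,ss = (911/214)·f/(1−f) ≈ 9.520 mcg/mL.
Difference ≈ 0.355 − 9.520 ≈ -9.165 mcg/mL.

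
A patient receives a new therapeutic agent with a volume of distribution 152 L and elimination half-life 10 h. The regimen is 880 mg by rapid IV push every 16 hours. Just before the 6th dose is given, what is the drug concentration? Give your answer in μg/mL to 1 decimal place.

2.8 μg/mL

f = (1/2)^(τ/t½) = (1/2)^(16/10) ≈ 0.3299.
C₀ = D/Vd = 880/152 ≈ 5.789 μg/mL.
Before the 6th dose, 5 doses have been given. Superposition: Cmin = C₀·(f + f² + … + f^5).
≈ 5.789 × (0.3299 + 0.1088 + 0.0359 + 0.0118 + 0.0039) ≈ 5.789 × 0.4903 ≈ 2.838 μg/mL.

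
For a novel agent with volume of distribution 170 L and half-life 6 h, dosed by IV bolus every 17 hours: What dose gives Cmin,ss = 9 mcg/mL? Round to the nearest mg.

τ/t½ = 17/6 ≈ 2.8333, so f = (1/2)^(17/6) ≈ 0.140308.
Cmin,ss = (D/Vd)·f/(1−f), so D = Cmin,ss·Vd·(1−f)/f.
D = 9 × 170 × (1−f)/f ≈ 9 × 170 × 6.12718 ≈ 9374.59 mg.

9375 mg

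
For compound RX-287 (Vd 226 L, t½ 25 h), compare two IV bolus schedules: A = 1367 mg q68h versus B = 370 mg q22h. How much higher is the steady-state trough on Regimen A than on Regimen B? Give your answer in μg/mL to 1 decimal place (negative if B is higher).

Regimen A: f = (1/2)^(68/25) ≈ 0.1518; Cmin,ss = (1367/226)·f/(1−f) ≈ 1.083 μg/mL.
Regimen B: f = (1/2)^(22/25) ≈ 0.5434; Cmin,ss = (370/226)·f/(1−f) ≈ 1.948 μg/mL.
Difference ≈ 1.083 − 1.948 ≈ -0.865 μg/mL.

-0.9 μg/mL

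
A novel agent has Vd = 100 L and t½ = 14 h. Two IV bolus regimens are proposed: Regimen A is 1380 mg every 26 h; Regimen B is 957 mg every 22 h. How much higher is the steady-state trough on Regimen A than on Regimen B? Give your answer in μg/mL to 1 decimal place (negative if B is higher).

Regimen A: f = (1/2)^(26/14) ≈ 0.2760; Cmin,ss = (1380/100)·f/(1−f) ≈ 5.261 μg/mL.
Regimen B: f = (1/2)^(22/14) ≈ 0.3365; Cmin,ss = (957/100)·f/(1−f) ≈ 4.854 μg/mL.
Difference ≈ 5.261 − 4.854 ≈ 0.407 μg/mL.

0.4 μg/mL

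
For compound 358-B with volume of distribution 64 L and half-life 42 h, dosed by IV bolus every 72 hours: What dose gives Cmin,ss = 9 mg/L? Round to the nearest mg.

τ/t½ = 72/42 ≈ 1.7143, so f = (1/2)^(72/42) ≈ 0.304753.
Cmin,ss = (D/Vd)·f/(1−f), so D = Cmin,ss·Vd·(1−f)/f.
D = 9 × 64 × (1−f)/f ≈ 9 × 64 × 2.28135 ≈ 1314.06 mg.

1314 mg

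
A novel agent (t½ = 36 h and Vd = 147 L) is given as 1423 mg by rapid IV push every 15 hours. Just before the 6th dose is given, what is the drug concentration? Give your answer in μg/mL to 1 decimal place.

22.1 μg/mL

f = (1/2)^(τ/t½) = (1/2)^(15/36) ≈ 0.7492.
C₀ = D/Vd = 1423/147 ≈ 9.680 μg/mL.
Before the 6th dose, 5 doses have been given. Superposition: Cmin = C₀·(f + f² + … + f^5).
≈ 9.680 × (0.7492 + 0.5613 + 0.4205 + 0.3151 + 0.2360) ≈ 9.680 × 2.2821 ≈ 22.091 μg/mL.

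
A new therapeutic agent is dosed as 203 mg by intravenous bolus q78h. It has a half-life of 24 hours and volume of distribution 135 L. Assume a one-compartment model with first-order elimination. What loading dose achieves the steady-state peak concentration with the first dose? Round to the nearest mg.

227 mg

f = (1/2)^(78/24) ≈ 0.105112; accumulation ratio R = 1/(1−f) ≈ 1.11746.
Loading dose to hit Cmax,ss on first dose: D_load = D_maint·R ≈ 203 × 1.11746 ≈ 226.84 mg.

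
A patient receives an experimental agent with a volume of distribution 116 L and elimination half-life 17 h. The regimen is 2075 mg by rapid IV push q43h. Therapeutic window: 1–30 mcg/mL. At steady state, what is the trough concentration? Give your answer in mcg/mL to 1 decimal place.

3.7 mcg/mL

Over one 43-h interval, 43/17 ≈ 2.5294 half-lives elapse, leaving f ≈ 0.1732 of each dose.
Accumulation ratio R = 1/(1 − f) ≈ 1/0.8268 ≈ 1.2095.
Each bolus raises the concentration by D/Vd = 2075/116 ≈ 17.888 mcg/mL.
Steady-state peak Cmax,ss = C₀·R ≈ 17.888 × 1.2095 ≈ 21.636 mcg/mL.
Steady-state trough Cmin,ss = Cmax,ss·f ≈ 21.636 × 0.1732 ≈ 3.747 mcg/mL.
Trough 3.7 mcg/mL vs MEC 1 mcg/mL: adequate.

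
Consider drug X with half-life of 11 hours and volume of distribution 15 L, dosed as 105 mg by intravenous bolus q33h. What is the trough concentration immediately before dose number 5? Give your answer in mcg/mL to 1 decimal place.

1.0 mcg/mL

f = (1/2)^(τ/t½) = (1/2)^(33/11) ≈ 0.1250.
C₀ = D/Vd = 105/15 ≈ 7.000 mcg/mL.
Before the 5th dose, 4 doses have been given. Superposition: Cmin = C₀·(f + f² + … + f^4).
≈ 7.000 × (0.1250 + 0.0156 + 0.0020 + 0.0002) ≈ 7.000 × 0.1428 ≈ 1.000 mcg/mL.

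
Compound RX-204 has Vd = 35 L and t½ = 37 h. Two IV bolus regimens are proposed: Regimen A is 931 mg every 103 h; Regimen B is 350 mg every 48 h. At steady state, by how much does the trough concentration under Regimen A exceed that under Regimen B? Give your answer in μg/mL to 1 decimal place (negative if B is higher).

-2.3 μg/mL

Regimen A: f = (1/2)^(103/37) ≈ 0.1452; Cmin,ss = (931/35)·f/(1−f) ≈ 4.518 μg/mL.
Regimen B: f = (1/2)^(48/37) ≈ 0.4069; Cmin,ss = (350/35)·f/(1−f) ≈ 6.861 μg/mL.
Difference ≈ 4.518 − 6.861 ≈ -2.343 μg/mL.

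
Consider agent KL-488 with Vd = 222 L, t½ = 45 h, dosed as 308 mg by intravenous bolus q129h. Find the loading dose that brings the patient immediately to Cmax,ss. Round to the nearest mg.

357 mg

f = (1/2)^(129/45) ≈ 0.137103; accumulation ratio R = 1/(1−f) ≈ 1.15889.
Loading dose to hit Cmax,ss on first dose: D_load = D_maint·R ≈ 308 × 1.15889 ≈ 356.94 mg.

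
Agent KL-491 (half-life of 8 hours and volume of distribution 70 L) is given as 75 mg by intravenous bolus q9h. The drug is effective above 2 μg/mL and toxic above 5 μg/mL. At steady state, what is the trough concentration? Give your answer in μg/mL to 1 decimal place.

0.9 μg/mL

τ/t½ = 9/8 ≈ 1.125, so fraction remaining f = (1/2)^(9/8) ≈ 0.4585.
Each bolus raises the concentration by D/Vd = 75/70 ≈ 1.071 μg/mL.
Steady-state trough Cmin,ss = C₀·f/(1−f) ≈ 1.071 × 0.4585/0.5415 ≈ 0.907 μg/mL.
Trough 0.9 μg/mL vs MEC 2 μg/mL: subtherapeutic.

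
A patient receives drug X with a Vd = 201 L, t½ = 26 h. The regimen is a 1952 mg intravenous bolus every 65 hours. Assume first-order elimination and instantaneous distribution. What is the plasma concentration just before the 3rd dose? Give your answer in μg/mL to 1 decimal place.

2.0 μg/mL

f = (1/2)^(τ/t½) = (1/2)^(65/26) ≈ 0.1768.
C₀ = D/Vd = 1952/201 ≈ 9.711 μg/mL.
Before the 3rd dose, 2 doses have been given. Superposition: Cmin = C₀·(f + f²).
≈ 9.711 × (0.1768 + 0.0313) ≈ 9.711 × 0.2081 ≈ 2.021 μg/mL.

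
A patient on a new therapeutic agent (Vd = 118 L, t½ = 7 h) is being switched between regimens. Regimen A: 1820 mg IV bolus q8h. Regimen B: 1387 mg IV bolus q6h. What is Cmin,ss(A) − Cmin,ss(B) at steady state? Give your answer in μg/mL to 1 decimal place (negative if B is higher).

-1.7 μg/mL

Regimen A: f = (1/2)^(8/7) ≈ 0.4529; Cmin,ss = (1820/118)·f/(1−f) ≈ 12.768 μg/mL.
Regimen B: f = (1/2)^(6/7) ≈ 0.5520; Cmin,ss = (1387/118)·f/(1−f) ≈ 14.483 μg/mL.
Difference ≈ 12.768 − 14.483 ≈ -1.715 μg/mL.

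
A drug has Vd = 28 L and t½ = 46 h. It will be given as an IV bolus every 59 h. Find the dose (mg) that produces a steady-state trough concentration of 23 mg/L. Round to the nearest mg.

τ/t½ = 59/46 ≈ 1.2826, so f = (1/2)^(59/46) ≈ 0.411052.
Cmin,ss = (D/Vd)·f/(1−f), so D = Cmin,ss·Vd·(1−f)/f.
D = 23 × 28 × (1−f)/f ≈ 23 × 28 × 1.43278 ≈ 922.71 mg.

923 mg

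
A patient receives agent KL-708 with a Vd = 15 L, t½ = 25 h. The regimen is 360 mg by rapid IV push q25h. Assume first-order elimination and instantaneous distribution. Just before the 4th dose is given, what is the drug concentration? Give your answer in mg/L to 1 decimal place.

f = (1/2)^(τ/t½) = (1/2)^(25/25) ≈ 0.5000.
C₀ = D/Vd = 360/15 ≈ 24.000 mg/L.
Before the 4th dose, 3 doses have been given. Superposition: Cmin = C₀·(f + f² + … + f^3).
≈ 24.000 × (0.5000 + 0.2500 + 0.1250) ≈ 24.000 × 0.8750 ≈ 21.000 mg/L.

21.0 mg/L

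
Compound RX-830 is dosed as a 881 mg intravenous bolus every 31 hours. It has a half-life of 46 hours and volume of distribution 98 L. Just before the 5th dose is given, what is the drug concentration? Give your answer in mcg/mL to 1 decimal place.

12.8 mcg/mL

f = (1/2)^(τ/t½) = (1/2)^(31/46) ≈ 0.6268.
C₀ = D/Vd = 881/98 ≈ 8.990 mcg/mL.
Before the 5th dose, 4 doses have been given. Superposition: Cmin = C₀·(f + f² + … + f^4).
≈ 8.990 × (0.6268 + 0.3929 + 0.2463 + 0.1544) ≈ 8.990 × 1.4204 ≈ 12.769 mcg/mL.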